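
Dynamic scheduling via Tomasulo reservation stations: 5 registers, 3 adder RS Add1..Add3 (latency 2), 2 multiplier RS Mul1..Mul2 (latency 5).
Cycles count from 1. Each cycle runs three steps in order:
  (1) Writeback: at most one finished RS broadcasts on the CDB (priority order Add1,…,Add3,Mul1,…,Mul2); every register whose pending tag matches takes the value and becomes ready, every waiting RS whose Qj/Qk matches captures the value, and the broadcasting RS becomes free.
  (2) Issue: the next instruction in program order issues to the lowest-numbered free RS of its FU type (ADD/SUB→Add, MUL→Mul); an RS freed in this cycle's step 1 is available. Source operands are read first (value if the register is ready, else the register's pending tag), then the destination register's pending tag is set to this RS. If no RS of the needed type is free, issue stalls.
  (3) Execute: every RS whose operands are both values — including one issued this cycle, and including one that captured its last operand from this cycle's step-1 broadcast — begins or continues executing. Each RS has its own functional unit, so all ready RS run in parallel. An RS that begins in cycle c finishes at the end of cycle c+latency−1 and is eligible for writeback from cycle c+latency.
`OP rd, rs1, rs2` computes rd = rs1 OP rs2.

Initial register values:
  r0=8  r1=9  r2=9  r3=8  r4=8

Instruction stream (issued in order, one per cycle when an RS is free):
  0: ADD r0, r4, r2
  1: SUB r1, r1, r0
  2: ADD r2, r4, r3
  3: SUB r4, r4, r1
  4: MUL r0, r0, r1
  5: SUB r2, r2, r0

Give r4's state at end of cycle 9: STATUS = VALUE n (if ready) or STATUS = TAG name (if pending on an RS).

STATUS = VALUE 16

  c1: issue ADD r0<-Add1  regs: r0:Add1,r1:9,r2:9,r3:8,r4:8
  c2: issue SUB r1<-Add2  regs: r0:Add1,r1:Add2,r2:9,r3:8,r4:8
  c3: CDB Add1=17; issue ADD r2<-Add1  regs: r0:17,r1:Add2,r2:Add1,r3:8,r4:8
  c4: issue SUB r4<-Add3  regs: r0:17,r1:Add2,r2:Add1,r3:8,r4:Add3
  c5: CDB Add1=16; issue MUL r0<-Mul1  regs: r0:Mul1,r1:Add2,r2:16,r3:8,r4:Add3
  c6: CDB Add2=-8; issue SUB r2<-Add1  regs: r0:Mul1,r1:-8,r2:Add1,r3:8,r4:Add3
  c7: -  regs: r0:Mul1,r1:-8,r2:Add1,r3:8,r4:Add3
  c8: CDB Add3=16  regs: r0:Mul1,r1:-8,r2:Add1,r3:8,r4:16
  c9: -  regs: r0:Mul1,r1:-8,r2:Add1,r3:8,r4:16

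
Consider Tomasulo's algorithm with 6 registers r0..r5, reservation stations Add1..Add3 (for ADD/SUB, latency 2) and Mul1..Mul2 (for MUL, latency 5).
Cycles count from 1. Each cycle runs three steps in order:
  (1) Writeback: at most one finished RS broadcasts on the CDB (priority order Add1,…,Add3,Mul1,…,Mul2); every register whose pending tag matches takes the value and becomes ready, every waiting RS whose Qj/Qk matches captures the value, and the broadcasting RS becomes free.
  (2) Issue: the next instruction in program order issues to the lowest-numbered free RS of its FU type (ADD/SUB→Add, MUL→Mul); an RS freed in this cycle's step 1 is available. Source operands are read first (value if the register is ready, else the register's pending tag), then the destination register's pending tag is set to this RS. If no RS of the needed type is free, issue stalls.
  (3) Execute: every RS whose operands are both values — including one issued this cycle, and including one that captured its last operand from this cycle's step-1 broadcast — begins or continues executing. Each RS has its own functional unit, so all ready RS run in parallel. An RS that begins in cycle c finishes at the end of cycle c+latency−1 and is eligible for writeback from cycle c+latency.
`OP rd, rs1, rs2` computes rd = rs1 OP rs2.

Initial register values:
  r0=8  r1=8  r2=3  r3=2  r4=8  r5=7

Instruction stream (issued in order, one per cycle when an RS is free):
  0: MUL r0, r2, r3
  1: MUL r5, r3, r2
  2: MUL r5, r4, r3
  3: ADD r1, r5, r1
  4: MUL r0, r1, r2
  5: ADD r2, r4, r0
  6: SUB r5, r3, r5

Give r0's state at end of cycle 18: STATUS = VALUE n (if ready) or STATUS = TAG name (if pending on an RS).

STATUS = VALUE 72

c1: issue MUL r0<-Mul1 | r0:Mul1,r1:8,r2:3,r3:2,r4:8,r5:7
c2: issue MUL r5<-Mul2 | r0:Mul1,r1:8,r2:3,r3:2,r4:8,r5:Mul2
c3: stall | r0:Mul1,r1:8,r2:3,r3:2,r4:8,r5:Mul2
c4: stall | r0:Mul1,r1:8,r2:3,r3:2,r4:8,r5:Mul2
c5: stall | r0:Mul1,r1:8,r2:3,r3:2,r4:8,r5:Mul2
c6: CDB Mul1=6; issue MUL r5<-Mul1 | r0:6,r1:8,r2:3,r3:2,r4:8,r5:Mul1
c7: CDB Mul2=6; issue ADD r1<-Add1 | r0:6,r1:Add1,r2:3,r3:2,r4:8,r5:Mul1
c8: issue MUL r0<-Mul2 | r0:Mul2,r1:Add1,r2:3,r3:2,r4:8,r5:Mul1
c9: issue ADD r2<-Add2 | r0:Mul2,r1:Add1,r2:Add2,r3:2,r4:8,r5:Mul1
c10: issue SUB r5<-Add3 | r0:Mul2,r1:Add1,r2:Add2,r3:2,r4:8,r5:Add3
c11: CDB Mul1=16 | r0:Mul2,r1:Add1,r2:Add2,r3:2,r4:8,r5:Add3
c12: - | r0:Mul2,r1:Add1,r2:Add2,r3:2,r4:8,r5:Add3
c13: CDB Add1=24 | r0:Mul2,r1:24,r2:Add2,r3:2,r4:8,r5:Add3
c14: CDB Add3=-14 | r0:Mul2,r1:24,r2:Add2,r3:2,r4:8,r5:-14
c15: - | r0:Mul2,r1:24,r2:Add2,r3:2,r4:8,r5:-14
c16: - | r0:Mul2,r1:24,r2:Add2,r3:2,r4:8,r5:-14
c17: - | r0:Mul2,r1:24,r2:Add2,r3:2,r4:8,r5:-14
c18: CDB Mul2=72 | r0:72,r1:24,r2:Add2,r3:2,r4:8,r5:-14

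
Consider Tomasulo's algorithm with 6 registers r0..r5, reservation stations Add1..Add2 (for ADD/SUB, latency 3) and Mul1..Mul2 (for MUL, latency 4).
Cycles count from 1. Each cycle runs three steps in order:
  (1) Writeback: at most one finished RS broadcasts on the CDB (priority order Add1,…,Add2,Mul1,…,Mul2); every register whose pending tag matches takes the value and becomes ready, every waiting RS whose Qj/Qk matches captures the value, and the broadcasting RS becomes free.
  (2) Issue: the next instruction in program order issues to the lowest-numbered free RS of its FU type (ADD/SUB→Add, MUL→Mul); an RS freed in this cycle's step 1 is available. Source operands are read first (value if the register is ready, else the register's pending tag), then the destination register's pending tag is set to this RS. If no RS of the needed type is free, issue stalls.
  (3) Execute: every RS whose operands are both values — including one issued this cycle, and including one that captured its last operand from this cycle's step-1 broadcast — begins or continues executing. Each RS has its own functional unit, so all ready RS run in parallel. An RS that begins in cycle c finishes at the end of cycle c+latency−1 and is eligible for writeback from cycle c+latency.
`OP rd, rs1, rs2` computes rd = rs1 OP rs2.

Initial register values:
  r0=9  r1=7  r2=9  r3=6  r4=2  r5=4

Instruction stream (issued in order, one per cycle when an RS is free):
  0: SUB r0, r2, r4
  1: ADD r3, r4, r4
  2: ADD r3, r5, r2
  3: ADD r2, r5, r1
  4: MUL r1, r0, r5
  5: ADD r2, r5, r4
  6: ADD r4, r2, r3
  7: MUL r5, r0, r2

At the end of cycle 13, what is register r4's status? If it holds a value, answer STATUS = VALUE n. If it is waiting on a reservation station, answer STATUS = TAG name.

  c1: issue SUB r0<-Add1  regs: r0:Add1,r1:7,r2:9,r3:6,r4:2,r5:4
  c2: issue ADD r3<-Add2  regs: r0:Add1,r1:7,r2:9,r3:Add2,r4:2,r5:4
  c3: stall  regs: r0:Add1,r1:7,r2:9,r3:Add2,r4:2,r5:4
  c4: CDB Add1=7; issue ADD r3<-Add1  regs: r0:7,r1:7,r2:9,r3:Add1,r4:2,r5:4
  c5: CDB Add2=4; issue ADD r2<-Add2  regs: r0:7,r1:7,r2:Add2,r3:Add1,r4:2,r5:4
  c6: issue MUL r1<-Mul1  regs: r0:7,r1:Mul1,r2:Add2,r3:Add1,r4:2,r5:4
  c7: CDB Add1=13; issue ADD r2<-Add1  regs: r0:7,r1:Mul1,r2:Add1,r3:13,r4:2,r5:4
  c8: CDB Add2=11; issue ADD r4<-Add2  regs: r0:7,r1:Mul1,r2:Add1,r3:13,r4:Add2,r5:4
  c9: issue MUL r5<-Mul2  regs: r0:7,r1:Mul1,r2:Add1,r3:13,r4:Add2,r5:Mul2
  c10: CDB Add1=6  regs: r0:7,r1:Mul1,r2:6,r3:13,r4:Add2,r5:Mul2
  c11: CDB Mul1=28  regs: r0:7,r1:28,r2:6,r3:13,r4:Add2,r5:Mul2
  c12: -  regs: r0:7,r1:28,r2:6,r3:13,r4:Add2,r5:Mul2
  c13: CDB Add2=19  regs: r0:7,r1:28,r2:6,r3:13,r4:19,r5:Mul2

STATUS = VALUE 19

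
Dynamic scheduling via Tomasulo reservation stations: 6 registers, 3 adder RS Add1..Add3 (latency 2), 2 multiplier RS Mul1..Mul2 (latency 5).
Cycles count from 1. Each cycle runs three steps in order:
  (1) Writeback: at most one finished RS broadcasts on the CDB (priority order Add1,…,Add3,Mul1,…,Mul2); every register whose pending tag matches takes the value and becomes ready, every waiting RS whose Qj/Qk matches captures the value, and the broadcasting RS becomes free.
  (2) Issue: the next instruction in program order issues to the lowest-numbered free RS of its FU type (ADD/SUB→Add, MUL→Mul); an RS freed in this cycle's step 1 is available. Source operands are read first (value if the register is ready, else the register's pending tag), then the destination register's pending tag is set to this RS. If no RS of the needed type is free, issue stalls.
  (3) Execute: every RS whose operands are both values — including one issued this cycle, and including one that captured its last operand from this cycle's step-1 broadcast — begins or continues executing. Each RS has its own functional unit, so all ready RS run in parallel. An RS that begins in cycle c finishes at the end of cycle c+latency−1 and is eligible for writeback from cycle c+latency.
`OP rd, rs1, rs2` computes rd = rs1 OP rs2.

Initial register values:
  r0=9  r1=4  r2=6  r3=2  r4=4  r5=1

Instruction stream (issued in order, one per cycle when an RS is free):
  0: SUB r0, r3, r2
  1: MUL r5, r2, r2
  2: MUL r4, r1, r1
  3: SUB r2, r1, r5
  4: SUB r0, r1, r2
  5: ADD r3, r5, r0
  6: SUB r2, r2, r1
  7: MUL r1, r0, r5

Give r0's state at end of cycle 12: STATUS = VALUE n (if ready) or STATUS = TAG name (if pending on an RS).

  c1: issue SUB r0<-Add1  regs: r0:Add1,r1:4,r2:6,r3:2,r4:4,r5:1
  c2: issue MUL r5<-Mul1  regs: r0:Add1,r1:4,r2:6,r3:2,r4:4,r5:Mul1
  c3: CDB Add1=-4; issue MUL r4<-Mul2  regs: r0:-4,r1:4,r2:6,r3:2,r4:Mul2,r5:Mul1
  c4: issue SUB r2<-Add1  regs: r0:-4,r1:4,r2:Add1,r3:2,r4:Mul2,r5:Mul1
  c5: issue SUB r0<-Add2  regs: r0:Add2,r1:4,r2:Add1,r3:2,r4:Mul2,r5:Mul1
  c6: issue ADD r3<-Add3  regs: r0:Add2,r1:4,r2:Add1,r3:Add3,r4:Mul2,r5:Mul1
  c7: CDB Mul1=36; stall  regs: r0:Add2,r1:4,r2:Add1,r3:Add3,r4:Mul2,r5:36
  c8: CDB Mul2=16; stall  regs: r0:Add2,r1:4,r2:Add1,r3:Add3,r4:16,r5:36
  c9: CDB Add1=-32; issue SUB r2<-Add1  regs: r0:Add2,r1:4,r2:Add1,r3:Add3,r4:16,r5:36
  c10: issue MUL r1<-Mul1  regs: r0:Add2,r1:Mul1,r2:Add1,r3:Add3,r4:16,r5:36
  c11: CDB Add1=-36  regs: r0:Add2,r1:Mul1,r2:-36,r3:Add3,r4:16,r5:36
  c12: CDB Add2=36  regs: r0:36,r1:Mul1,r2:-36,r3:Add3,r4:16,r5:36

STATUS = VALUE 36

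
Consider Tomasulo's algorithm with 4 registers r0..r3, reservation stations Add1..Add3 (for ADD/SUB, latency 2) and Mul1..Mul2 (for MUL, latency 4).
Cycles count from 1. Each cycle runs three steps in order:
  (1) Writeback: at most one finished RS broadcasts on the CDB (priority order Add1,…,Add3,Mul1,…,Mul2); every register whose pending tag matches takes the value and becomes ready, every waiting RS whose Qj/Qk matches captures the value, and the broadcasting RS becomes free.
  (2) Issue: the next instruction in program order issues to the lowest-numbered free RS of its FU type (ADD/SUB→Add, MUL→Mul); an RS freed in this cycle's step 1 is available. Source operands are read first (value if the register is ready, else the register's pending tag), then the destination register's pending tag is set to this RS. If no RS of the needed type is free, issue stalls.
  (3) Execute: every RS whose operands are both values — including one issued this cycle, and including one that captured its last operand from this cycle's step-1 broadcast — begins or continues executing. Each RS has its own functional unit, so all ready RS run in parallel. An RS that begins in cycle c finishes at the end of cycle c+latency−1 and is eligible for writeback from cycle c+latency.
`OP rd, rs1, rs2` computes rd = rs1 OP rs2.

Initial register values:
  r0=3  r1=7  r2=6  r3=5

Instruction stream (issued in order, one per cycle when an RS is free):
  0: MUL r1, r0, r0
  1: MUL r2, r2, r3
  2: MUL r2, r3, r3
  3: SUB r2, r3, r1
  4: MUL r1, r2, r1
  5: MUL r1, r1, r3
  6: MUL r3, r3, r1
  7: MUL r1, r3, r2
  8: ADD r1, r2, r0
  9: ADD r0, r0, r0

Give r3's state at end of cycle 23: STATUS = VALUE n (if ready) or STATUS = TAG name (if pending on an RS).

STATUS = VALUE -900

  c1: issue MUL r1<-Mul1  regs: r0:3,r1:Mul1,r2:6,r3:5
  c2: issue MUL r2<-Mul2  regs: r0:3,r1:Mul1,r2:Mul2,r3:5
  c3: stall  regs: r0:3,r1:Mul1,r2:Mul2,r3:5
  c4: stall  regs: r0:3,r1:Mul1,r2:Mul2,r3:5
  c5: CDB Mul1=9; issue MUL r2<-Mul1  regs: r0:3,r1:9,r2:Mul1,r3:5
  c6: CDB Mul2=30; issue SUB r2<-Add1  regs: r0:3,r1:9,r2:Add1,r3:5
  c7: issue MUL r1<-Mul2  regs: r0:3,r1:Mul2,r2:Add1,r3:5
  c8: CDB Add1=-4; stall  regs: r0:3,r1:Mul2,r2:-4,r3:5
  c9: CDB Mul1=25; issue MUL r1<-Mul1  regs: r0:3,r1:Mul1,r2:-4,r3:5
  c10: stall  regs: r0:3,r1:Mul1,r2:-4,r3:5
  c11: stall  regs: r0:3,r1:Mul1,r2:-4,r3:5
  c12: CDB Mul2=-36; issue MUL r3<-Mul2  regs: r0:3,r1:Mul1,r2:-4,r3:Mul2
  c13: stall  regs: r0:3,r1:Mul1,r2:-4,r3:Mul2
  c14: stall  regs: r0:3,r1:Mul1,r2:-4,r3:Mul2
  c15: stall  regs: r0:3,r1:Mul1,r2:-4,r3:Mul2
  c16: CDB Mul1=-180; issue MUL r1<-Mul1  regs: r0:3,r1:Mul1,r2:-4,r3:Mul2
  c17: issue ADD r1<-Add1  regs: r0:3,r1:Add1,r2:-4,r3:Mul2
  c18: issue ADD r0<-Add2  regs: r0:Add2,r1:Add1,r2:-4,r3:Mul2
  c19: CDB Add1=-1  regs: r0:Add2,r1:-1,r2:-4,r3:Mul2
  c20: CDB Add2=6  regs: r0:6,r1:-1,r2:-4,r3:Mul2
  c21: CDB Mul2=-900  regs: r0:6,r1:-1,r2:-4,r3:-900
  c22: -  regs: r0:6,r1:-1,r2:-4,r3:-900
  c23: -  regs: r0:6,r1:-1,r2:-4,r3:-900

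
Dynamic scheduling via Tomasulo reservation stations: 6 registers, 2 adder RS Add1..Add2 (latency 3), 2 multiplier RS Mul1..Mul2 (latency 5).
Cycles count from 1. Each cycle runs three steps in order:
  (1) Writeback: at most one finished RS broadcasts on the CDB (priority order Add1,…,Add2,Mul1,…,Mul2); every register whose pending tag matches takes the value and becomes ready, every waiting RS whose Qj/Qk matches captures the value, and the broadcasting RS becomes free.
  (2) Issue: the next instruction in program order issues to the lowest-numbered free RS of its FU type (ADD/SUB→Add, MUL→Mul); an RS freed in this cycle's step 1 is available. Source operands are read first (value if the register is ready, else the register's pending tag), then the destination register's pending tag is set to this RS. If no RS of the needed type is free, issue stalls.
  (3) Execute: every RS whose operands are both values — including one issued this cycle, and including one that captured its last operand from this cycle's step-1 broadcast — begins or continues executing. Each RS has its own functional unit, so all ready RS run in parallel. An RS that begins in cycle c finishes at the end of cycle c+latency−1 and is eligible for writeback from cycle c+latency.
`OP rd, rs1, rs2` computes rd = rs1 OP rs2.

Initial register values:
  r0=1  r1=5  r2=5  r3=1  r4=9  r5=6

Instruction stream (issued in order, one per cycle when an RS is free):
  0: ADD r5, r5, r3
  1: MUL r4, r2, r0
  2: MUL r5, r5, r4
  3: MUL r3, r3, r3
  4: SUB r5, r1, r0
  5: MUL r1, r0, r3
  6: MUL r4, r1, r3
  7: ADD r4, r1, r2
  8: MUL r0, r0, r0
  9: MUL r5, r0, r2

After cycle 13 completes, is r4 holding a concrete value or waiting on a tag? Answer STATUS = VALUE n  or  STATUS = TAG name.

  c1: issue ADD r5<-Add1  regs: r0:1,r1:5,r2:5,r3:1,r4:9,r5:Add1
  c2: issue MUL r4<-Mul1  regs: r0:1,r1:5,r2:5,r3:1,r4:Mul1,r5:Add1
  c3: issue MUL r5<-Mul2  regs: r0:1,r1:5,r2:5,r3:1,r4:Mul1,r5:Mul2
  c4: CDB Add1=7; stall  regs: r0:1,r1:5,r2:5,r3:1,r4:Mul1,r5:Mul2
  c5: stall  regs: r0:1,r1:5,r2:5,r3:1,r4:Mul1,r5:Mul2
  c6: stall  regs: r0:1,r1:5,r2:5,r3:1,r4:Mul1,r5:Mul2
  c7: CDB Mul1=5; issue MUL r3<-Mul1  regs: r0:1,r1:5,r2:5,r3:Mul1,r4:5,r5:Mul2
  c8: issue SUB r5<-Add1  regs: r0:1,r1:5,r2:5,r3:Mul1,r4:5,r5:Add1
  c9: stall  regs: r0:1,r1:5,r2:5,r3:Mul1,r4:5,r5:Add1
  c10: stall  regs: r0:1,r1:5,r2:5,r3:Mul1,r4:5,r5:Add1
  c11: CDB Add1=4; stall  regs: r0:1,r1:5,r2:5,r3:Mul1,r4:5,r5:4
  c12: CDB Mul1=1; issue MUL r1<-Mul1  regs: r0:1,r1:Mul1,r2:5,r3:1,r4:5,r5:4
  c13: CDB Mul2=35; issue MUL r4<-Mul2  regs: r0:1,r1:Mul1,r2:5,r3:1,r4:Mul2,r5:4

STATUS = TAG Mul2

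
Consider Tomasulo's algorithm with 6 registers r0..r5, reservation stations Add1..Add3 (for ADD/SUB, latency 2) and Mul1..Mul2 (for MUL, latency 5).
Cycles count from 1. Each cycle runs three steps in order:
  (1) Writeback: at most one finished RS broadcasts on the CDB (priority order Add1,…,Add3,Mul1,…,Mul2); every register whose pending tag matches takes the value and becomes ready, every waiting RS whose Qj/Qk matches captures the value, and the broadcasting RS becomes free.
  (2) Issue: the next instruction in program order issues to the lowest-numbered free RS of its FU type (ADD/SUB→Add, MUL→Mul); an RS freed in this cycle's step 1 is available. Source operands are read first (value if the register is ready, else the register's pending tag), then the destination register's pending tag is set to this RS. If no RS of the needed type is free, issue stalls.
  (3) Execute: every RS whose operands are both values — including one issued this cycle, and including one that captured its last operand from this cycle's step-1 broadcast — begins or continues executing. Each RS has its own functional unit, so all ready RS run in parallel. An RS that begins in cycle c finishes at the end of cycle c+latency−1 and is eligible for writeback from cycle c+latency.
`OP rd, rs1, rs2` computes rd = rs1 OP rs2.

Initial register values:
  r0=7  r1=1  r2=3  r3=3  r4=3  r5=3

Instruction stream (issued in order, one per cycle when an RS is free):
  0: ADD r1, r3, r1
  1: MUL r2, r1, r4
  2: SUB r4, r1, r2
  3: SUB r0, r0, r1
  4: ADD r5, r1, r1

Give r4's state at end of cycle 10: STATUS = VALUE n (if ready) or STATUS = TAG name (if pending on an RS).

STATUS = VALUE -8

  c1: issue ADD r1<-Add1  regs: r0:7,r1:Add1,r2:3,r3:3,r4:3,r5:3
  c2: issue MUL r2<-Mul1  regs: r0:7,r1:Add1,r2:Mul1,r3:3,r4:3,r5:3
  c3: CDB Add1=4; issue SUB r4<-Add1  regs: r0:7,r1:4,r2:Mul1,r3:3,r4:Add1,r5:3
  c4: issue SUB r0<-Add2  regs: r0:Add2,r1:4,r2:Mul1,r3:3,r4:Add1,r5:3
  c5: issue ADD r5<-Add3  regs: r0:Add2,r1:4,r2:Mul1,r3:3,r4:Add1,r5:Add3
  c6: CDB Add2=3  regs: r0:3,r1:4,r2:Mul1,r3:3,r4:Add1,r5:Add3
  c7: CDB Add3=8  regs: r0:3,r1:4,r2:Mul1,r3:3,r4:Add1,r5:8
  c8: CDB Mul1=12  regs: r0:3,r1:4,r2:12,r3:3,r4:Add1,r5:8
  c9: -  regs: r0:3,r1:4,r2:12,r3:3,r4:Add1,r5:8
  c10: CDB Add1=-8  regs: r0:3,r1:4,r2:12,r3:3,r4:-8,r5:8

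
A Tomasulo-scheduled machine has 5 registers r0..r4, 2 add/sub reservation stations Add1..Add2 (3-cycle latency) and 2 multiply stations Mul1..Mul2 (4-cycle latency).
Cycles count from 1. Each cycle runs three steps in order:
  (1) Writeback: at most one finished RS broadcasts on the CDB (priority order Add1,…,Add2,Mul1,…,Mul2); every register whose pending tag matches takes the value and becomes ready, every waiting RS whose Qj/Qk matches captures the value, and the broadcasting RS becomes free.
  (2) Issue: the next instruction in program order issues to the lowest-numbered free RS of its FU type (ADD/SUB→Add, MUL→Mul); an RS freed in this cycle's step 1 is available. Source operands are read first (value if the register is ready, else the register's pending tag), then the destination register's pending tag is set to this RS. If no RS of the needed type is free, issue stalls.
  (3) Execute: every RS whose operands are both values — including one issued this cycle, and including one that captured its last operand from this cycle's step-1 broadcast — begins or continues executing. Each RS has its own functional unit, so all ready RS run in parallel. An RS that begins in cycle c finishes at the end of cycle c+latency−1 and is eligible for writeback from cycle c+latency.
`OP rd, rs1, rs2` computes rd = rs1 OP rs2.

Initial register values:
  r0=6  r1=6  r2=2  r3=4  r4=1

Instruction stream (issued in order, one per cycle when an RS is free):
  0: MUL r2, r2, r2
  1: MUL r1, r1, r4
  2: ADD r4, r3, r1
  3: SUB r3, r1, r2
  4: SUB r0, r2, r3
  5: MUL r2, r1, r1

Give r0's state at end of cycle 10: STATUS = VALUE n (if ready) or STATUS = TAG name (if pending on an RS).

c1: issue MUL r2<-Mul1 | r0:6,r1:6,r2:Mul1,r3:4,r4:1
c2: issue MUL r1<-Mul2 | r0:6,r1:Mul2,r2:Mul1,r3:4,r4:1
c3: issue ADD r4<-Add1 | r0:6,r1:Mul2,r2:Mul1,r3:4,r4:Add1
c4: issue SUB r3<-Add2 | r0:6,r1:Mul2,r2:Mul1,r3:Add2,r4:Add1
c5: CDB Mul1=4; stall | r0:6,r1:Mul2,r2:4,r3:Add2,r4:Add1
c6: CDB Mul2=6; stall | r0:6,r1:6,r2:4,r3:Add2,r4:Add1
c7: stall | r0:6,r1:6,r2:4,r3:Add2,r4:Add1
c8: stall | r0:6,r1:6,r2:4,r3:Add2,r4:Add1
c9: CDB Add1=10; issue SUB r0<-Add1 | r0:Add1,r1:6,r2:4,r3:Add2,r4:10
c10: CDB Add2=2; issue MUL r2<-Mul1 | r0:Add1,r1:6,r2:Mul1,r3:2,r4:10

STATUS = TAG Add1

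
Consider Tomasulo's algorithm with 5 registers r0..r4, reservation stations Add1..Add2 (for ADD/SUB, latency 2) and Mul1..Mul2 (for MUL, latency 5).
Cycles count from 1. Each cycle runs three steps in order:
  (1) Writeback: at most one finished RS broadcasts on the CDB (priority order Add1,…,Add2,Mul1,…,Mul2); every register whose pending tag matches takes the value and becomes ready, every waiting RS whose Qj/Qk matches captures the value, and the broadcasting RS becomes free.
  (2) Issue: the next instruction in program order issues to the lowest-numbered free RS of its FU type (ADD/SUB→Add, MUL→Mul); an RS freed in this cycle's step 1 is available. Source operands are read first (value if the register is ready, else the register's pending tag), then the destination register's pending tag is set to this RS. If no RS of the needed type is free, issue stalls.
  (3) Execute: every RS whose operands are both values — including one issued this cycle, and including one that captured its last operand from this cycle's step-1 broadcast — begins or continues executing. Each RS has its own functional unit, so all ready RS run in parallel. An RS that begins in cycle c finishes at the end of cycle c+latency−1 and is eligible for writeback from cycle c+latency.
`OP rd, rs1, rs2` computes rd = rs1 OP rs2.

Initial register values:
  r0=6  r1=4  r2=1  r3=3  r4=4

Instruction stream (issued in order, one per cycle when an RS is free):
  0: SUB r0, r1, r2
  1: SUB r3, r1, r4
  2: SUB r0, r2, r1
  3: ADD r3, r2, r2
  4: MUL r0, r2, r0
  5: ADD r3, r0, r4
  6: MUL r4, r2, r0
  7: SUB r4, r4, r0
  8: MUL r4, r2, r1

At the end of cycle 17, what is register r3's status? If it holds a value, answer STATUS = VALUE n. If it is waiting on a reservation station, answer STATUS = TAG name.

  c1: issue SUB r0<-Add1  regs: r0:Add1,r1:4,r2:1,r3:3,r4:4
  c2: issue SUB r3<-Add2  regs: r0:Add1,r1:4,r2:1,r3:Add2,r4:4
  c3: CDB Add1=3; issue SUB r0<-Add1  regs: r0:Add1,r1:4,r2:1,r3:Add2,r4:4
  c4: CDB Add2=0; issue ADD r3<-Add2  regs: r0:Add1,r1:4,r2:1,r3:Add2,r4:4
  c5: CDB Add1=-3; issue MUL r0<-Mul1  regs: r0:Mul1,r1:4,r2:1,r3:Add2,r4:4
  c6: CDB Add2=2; issue ADD r3<-Add1  regs: r0:Mul1,r1:4,r2:1,r3:Add1,r4:4
  c7: issue MUL r4<-Mul2  regs: r0:Mul1,r1:4,r2:1,r3:Add1,r4:Mul2
  c8: issue SUB r4<-Add2  regs: r0:Mul1,r1:4,r2:1,r3:Add1,r4:Add2
  c9: stall  regs: r0:Mul1,r1:4,r2:1,r3:Add1,r4:Add2
  c10: CDB Mul1=-3; issue MUL r4<-Mul1  regs: r0:-3,r1:4,r2:1,r3:Add1,r4:Mul1
  c11: -  regs: r0:-3,r1:4,r2:1,r3:Add1,r4:Mul1
  c12: CDB Add1=1  regs: r0:-3,r1:4,r2:1,r3:1,r4:Mul1
  c13: -  regs: r0:-3,r1:4,r2:1,r3:1,r4:Mul1
  c14: -  regs: r0:-3,r1:4,r2:1,r3:1,r4:Mul1
  c15: CDB Mul1=4  regs: r0:-3,r1:4,r2:1,r3:1,r4:4
  c16: CDB Mul2=-3  regs: r0:-3,r1:4,r2:1,r3:1,r4:4
  c17: -  regs: r0:-3,r1:4,r2:1,r3:1,r4:4

STATUS = VALUE 1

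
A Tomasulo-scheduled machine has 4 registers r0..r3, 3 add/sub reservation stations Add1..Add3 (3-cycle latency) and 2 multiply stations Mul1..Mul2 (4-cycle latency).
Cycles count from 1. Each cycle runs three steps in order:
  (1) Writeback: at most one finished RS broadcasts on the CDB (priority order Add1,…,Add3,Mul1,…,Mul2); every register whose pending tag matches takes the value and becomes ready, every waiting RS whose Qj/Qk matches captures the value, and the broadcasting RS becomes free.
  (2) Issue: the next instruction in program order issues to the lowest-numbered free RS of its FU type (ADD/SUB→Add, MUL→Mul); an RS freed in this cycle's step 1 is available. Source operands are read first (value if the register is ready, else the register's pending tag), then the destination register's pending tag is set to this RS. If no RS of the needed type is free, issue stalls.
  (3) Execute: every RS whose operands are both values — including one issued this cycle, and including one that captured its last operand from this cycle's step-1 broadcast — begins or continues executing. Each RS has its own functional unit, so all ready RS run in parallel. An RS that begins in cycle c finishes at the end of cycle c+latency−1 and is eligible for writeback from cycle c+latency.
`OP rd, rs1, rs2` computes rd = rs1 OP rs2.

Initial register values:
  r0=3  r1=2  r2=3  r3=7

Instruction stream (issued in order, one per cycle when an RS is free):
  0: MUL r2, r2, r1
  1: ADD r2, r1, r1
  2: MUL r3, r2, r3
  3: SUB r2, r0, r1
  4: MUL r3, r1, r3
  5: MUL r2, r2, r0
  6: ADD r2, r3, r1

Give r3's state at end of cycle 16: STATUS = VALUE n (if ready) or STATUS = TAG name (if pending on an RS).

STATUS = VALUE 56

  c1: issue MUL r2<-Mul1  regs: r0:3,r1:2,r2:Mul1,r3:7
  c2: issue ADD r2<-Add1  regs: r0:3,r1:2,r2:Add1,r3:7
  c3: issue MUL r3<-Mul2  regs: r0:3,r1:2,r2:Add1,r3:Mul2
  c4: issue SUB r2<-Add2  regs: r0:3,r1:2,r2:Add2,r3:Mul2
  c5: CDB Add1=4; stall  regs: r0:3,r1:2,r2:Add2,r3:Mul2
  c6: CDB Mul1=6; issue MUL r3<-Mul1  regs: r0:3,r1:2,r2:Add2,r3:Mul1
  c7: CDB Add2=1; stall  regs: r0:3,r1:2,r2:1,r3:Mul1
  c8: stall  regs: r0:3,r1:2,r2:1,r3:Mul1
  c9: CDB Mul2=28; issue MUL r2<-Mul2  regs: r0:3,r1:2,r2:Mul2,r3:Mul1
  c10: issue ADD r2<-Add1  regs: r0:3,r1:2,r2:Add1,r3:Mul1
  c11: -  regs: r0:3,r1:2,r2:Add1,r3:Mul1
  c12: -  regs: r0:3,r1:2,r2:Add1,r3:Mul1
  c13: CDB Mul1=56  regs: r0:3,r1:2,r2:Add1,r3:56
  c14: CDB Mul2=3  regs: r0:3,r1:2,r2:Add1,r3:56
  c15: -  regs: r0:3,r1:2,r2:Add1,r3:56
  c16: CDB Add1=58  regs: r0:3,r1:2,r2:58,r3:56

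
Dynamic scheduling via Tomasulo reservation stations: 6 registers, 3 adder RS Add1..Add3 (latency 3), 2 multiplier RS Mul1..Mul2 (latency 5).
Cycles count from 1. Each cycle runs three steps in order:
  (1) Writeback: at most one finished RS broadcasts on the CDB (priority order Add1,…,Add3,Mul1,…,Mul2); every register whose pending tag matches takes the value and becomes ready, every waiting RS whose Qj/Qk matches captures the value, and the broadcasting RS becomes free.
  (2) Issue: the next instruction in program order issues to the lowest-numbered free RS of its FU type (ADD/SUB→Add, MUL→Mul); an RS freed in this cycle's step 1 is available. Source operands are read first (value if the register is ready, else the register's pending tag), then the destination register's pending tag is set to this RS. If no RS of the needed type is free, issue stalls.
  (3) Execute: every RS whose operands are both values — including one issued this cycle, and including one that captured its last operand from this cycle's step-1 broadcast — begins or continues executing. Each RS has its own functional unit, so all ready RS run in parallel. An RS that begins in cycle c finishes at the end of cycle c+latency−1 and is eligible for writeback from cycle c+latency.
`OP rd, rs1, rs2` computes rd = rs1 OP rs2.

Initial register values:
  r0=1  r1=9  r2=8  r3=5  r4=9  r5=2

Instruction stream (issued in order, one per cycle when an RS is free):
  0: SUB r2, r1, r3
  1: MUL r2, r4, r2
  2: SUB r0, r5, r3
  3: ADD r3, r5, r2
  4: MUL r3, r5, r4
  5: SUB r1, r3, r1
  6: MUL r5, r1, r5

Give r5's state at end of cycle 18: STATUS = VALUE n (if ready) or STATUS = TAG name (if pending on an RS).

cycle 1: issue SUB r2<-Add1 // r0:1,r1:9,r2:Add1,r3:5,r4:9,r5:2
cycle 2: issue MUL r2<-Mul1 // r0:1,r1:9,r2:Mul1,r3:5,r4:9,r5:2
cycle 3: issue SUB r0<-Add2 // r0:Add2,r1:9,r2:Mul1,r3:5,r4:9,r5:2
cycle 4: CDB Add1=4; issue ADD r3<-Add1 // r0:Add2,r1:9,r2:Mul1,r3:Add1,r4:9,r5:2
cycle 5: issue MUL r3<-Mul2 // r0:Add2,r1:9,r2:Mul1,r3:Mul2,r4:9,r5:2
cycle 6: CDB Add2=-3; issue SUB r1<-Add2 // r0:-3,r1:Add2,r2:Mul1,r3:Mul2,r4:9,r5:2
cycle 7: stall // r0:-3,r1:Add2,r2:Mul1,r3:Mul2,r4:9,r5:2
cycle 8: stall // r0:-3,r1:Add2,r2:Mul1,r3:Mul2,r4:9,r5:2
cycle 9: CDB Mul1=36; issue MUL r5<-Mul1 // r0:-3,r1:Add2,r2:36,r3:Mul2,r4:9,r5:Mul1
cycle 10: CDB Mul2=18 // r0:-3,r1:Add2,r2:36,r3:18,r4:9,r5:Mul1
cycle 11: - // r0:-3,r1:Add2,r2:36,r3:18,r4:9,r5:Mul1
cycle 12: CDB Add1=38 // r0:-3,r1:Add2,r2:36,r3:18,r4:9,r5:Mul1
cycle 13: CDB Add2=9 // r0:-3,r1:9,r2:36,r3:18,r4:9,r5:Mul1
cycle 14: - // r0:-3,r1:9,r2:36,r3:18,r4:9,r5:Mul1
cycle 15: - // r0:-3,r1:9,r2:36,r3:18,r4:9,r5:Mul1
cycle 16: - // r0:-3,r1:9,r2:36,r3:18,r4:9,r5:Mul1
cycle 17: - // r0:-3,r1:9,r2:36,r3:18,r4:9,r5:Mul1
cycle 18: CDB Mul1=18 // r0:-3,r1:9,r2:36,r3:18,r4:9,r5:18

STATUS = VALUE 18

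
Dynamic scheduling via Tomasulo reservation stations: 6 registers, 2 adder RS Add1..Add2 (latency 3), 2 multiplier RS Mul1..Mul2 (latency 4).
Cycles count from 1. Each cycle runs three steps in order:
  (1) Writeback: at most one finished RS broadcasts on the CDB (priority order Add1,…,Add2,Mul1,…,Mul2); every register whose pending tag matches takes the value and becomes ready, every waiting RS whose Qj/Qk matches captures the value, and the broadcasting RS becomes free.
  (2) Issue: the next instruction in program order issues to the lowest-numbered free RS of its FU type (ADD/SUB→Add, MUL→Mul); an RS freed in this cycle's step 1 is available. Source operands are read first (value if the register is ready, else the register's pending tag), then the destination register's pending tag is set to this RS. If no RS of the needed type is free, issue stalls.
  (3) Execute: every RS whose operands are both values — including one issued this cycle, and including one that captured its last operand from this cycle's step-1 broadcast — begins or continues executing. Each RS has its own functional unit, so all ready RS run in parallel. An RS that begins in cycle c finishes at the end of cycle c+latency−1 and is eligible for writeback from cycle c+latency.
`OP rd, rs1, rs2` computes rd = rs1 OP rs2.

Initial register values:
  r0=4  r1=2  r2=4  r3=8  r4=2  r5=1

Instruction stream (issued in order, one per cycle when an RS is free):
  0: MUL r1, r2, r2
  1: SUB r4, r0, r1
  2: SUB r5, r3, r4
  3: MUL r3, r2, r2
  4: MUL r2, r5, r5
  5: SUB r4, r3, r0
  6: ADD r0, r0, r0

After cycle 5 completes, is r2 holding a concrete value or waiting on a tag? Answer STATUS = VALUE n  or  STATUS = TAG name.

  c1: issue MUL r1<-Mul1  regs: r0:4,r1:Mul1,r2:4,r3:8,r4:2,r5:1
  c2: issue SUB r4<-Add1  regs: r0:4,r1:Mul1,r2:4,r3:8,r4:Add1,r5:1
  c3: issue SUB r5<-Add2  regs: r0:4,r1:Mul1,r2:4,r3:8,r4:Add1,r5:Add2
  c4: issue MUL r3<-Mul2  regs: r0:4,r1:Mul1,r2:4,r3:Mul2,r4:Add1,r5:Add2
  c5: CDB Mul1=16; issue MUL r2<-Mul1  regs: r0:4,r1:16,r2:Mul1,r3:Mul2,r4:Add1,r5:Add2

STATUS = TAG Mul1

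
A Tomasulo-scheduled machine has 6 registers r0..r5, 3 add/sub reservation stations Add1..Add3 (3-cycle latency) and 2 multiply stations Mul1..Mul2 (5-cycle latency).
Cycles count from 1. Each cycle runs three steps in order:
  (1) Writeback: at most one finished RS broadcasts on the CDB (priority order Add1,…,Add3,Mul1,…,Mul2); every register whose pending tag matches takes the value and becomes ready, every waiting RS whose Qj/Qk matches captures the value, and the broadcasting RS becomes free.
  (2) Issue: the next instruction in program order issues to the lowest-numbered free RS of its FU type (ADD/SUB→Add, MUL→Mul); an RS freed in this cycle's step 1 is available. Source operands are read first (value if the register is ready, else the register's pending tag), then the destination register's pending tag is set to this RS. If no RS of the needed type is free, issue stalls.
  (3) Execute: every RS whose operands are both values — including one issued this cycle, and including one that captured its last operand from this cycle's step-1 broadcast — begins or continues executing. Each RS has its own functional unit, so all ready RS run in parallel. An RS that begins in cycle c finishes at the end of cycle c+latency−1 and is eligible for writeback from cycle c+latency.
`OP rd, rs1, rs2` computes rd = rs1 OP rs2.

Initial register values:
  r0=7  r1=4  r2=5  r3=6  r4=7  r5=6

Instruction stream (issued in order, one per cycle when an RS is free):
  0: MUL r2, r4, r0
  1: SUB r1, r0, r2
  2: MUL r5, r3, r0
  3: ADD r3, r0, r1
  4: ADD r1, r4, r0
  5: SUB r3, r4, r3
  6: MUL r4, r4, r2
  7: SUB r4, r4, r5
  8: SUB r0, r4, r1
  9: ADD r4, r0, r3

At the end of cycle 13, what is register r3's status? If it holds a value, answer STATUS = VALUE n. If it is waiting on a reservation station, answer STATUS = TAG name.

cycle 1: issue MUL r2<-Mul1 // r0:7,r1:4,r2:Mul1,r3:6,r4:7,r5:6
cycle 2: issue SUB r1<-Add1 // r0:7,r1:Add1,r2:Mul1,r3:6,r4:7,r5:6
cycle 3: issue MUL r5<-Mul2 // r0:7,r1:Add1,r2:Mul1,r3:6,r4:7,r5:Mul2
cycle 4: issue ADD r3<-Add2 // r0:7,r1:Add1,r2:Mul1,r3:Add2,r4:7,r5:Mul2
cycle 5: issue ADD r1<-Add3 // r0:7,r1:Add3,r2:Mul1,r3:Add2,r4:7,r5:Mul2
cycle 6: CDB Mul1=49; stall // r0:7,r1:Add3,r2:49,r3:Add2,r4:7,r5:Mul2
cycle 7: stall // r0:7,r1:Add3,r2:49,r3:Add2,r4:7,r5:Mul2
cycle 8: CDB Add3=14; issue SUB r3<-Add3 // r0:7,r1:14,r2:49,r3:Add3,r4:7,r5:Mul2
cycle 9: CDB Add1=-42; issue MUL r4<-Mul1 // r0:7,r1:14,r2:49,r3:Add3,r4:Mul1,r5:Mul2
cycle 10: CDB Mul2=42; issue SUB r4<-Add1 // r0:7,r1:14,r2:49,r3:Add3,r4:Add1,r5:42
cycle 11: stall // r0:7,r1:14,r2:49,r3:Add3,r4:Add1,r5:42
cycle 12: CDB Add2=-35; issue SUB r0<-Add2 // r0:Add2,r1:14,r2:49,r3:Add3,r4:Add1,r5:42
cycle 13: stall // r0:Add2,r1:14,r2:49,r3:Add3,r4:Add1,r5:42

STATUS = TAG Add3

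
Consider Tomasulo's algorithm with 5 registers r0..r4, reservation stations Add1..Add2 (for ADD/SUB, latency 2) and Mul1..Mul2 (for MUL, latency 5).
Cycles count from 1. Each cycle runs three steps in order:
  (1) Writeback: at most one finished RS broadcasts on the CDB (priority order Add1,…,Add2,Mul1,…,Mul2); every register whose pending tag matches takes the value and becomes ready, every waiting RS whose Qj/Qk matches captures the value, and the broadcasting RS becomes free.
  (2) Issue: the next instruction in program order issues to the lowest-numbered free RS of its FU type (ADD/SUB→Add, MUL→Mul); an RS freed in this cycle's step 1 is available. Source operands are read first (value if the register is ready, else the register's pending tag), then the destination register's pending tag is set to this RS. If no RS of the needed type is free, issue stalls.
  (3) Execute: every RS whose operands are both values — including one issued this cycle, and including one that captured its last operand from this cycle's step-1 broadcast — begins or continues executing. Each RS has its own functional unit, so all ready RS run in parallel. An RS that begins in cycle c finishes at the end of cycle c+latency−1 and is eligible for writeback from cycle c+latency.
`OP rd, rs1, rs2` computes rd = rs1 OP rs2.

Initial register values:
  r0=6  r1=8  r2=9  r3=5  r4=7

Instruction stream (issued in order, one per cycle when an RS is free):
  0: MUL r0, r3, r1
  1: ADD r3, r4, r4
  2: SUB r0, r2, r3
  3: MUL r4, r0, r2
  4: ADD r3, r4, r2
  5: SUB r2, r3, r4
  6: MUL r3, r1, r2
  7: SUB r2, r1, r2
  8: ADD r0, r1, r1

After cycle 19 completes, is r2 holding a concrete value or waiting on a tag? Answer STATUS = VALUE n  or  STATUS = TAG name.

STATUS = VALUE -1

cycle 1: issue MUL r0<-Mul1 // r0:Mul1,r1:8,r2:9,r3:5,r4:7
cycle 2: issue ADD r3<-Add1 // r0:Mul1,r1:8,r2:9,r3:Add1,r4:7
cycle 3: issue SUB r0<-Add2 // r0:Add2,r1:8,r2:9,r3:Add1,r4:7
cycle 4: CDB Add1=14; issue MUL r4<-Mul2 // r0:Add2,r1:8,r2:9,r3:14,r4:Mul2
cycle 5: issue ADD r3<-Add1 // r0:Add2,r1:8,r2:9,r3:Add1,r4:Mul2
cycle 6: CDB Add2=-5; issue SUB r2<-Add2 // r0:-5,r1:8,r2:Add2,r3:Add1,r4:Mul2
cycle 7: CDB Mul1=40; issue MUL r3<-Mul1 // r0:-5,r1:8,r2:Add2,r3:Mul1,r4:Mul2
cycle 8: stall // r0:-5,r1:8,r2:Add2,r3:Mul1,r4:Mul2
cycle 9: stall // r0:-5,r1:8,r2:Add2,r3:Mul1,r4:Mul2
cycle 10: stall // r0:-5,r1:8,r2:Add2,r3:Mul1,r4:Mul2
cycle 11: CDB Mul2=-45; stall // r0:-5,r1:8,r2:Add2,r3:Mul1,r4:-45
cycle 12: stall // r0:-5,r1:8,r2:Add2,r3:Mul1,r4:-45
cycle 13: CDB Add1=-36; issue SUB r2<-Add1 // r0:-5,r1:8,r2:Add1,r3:Mul1,r4:-45
cycle 14: stall // r0:-5,r1:8,r2:Add1,r3:Mul1,r4:-45
cycle 15: CDB Add2=9; issue ADD r0<-Add2 // r0:Add2,r1:8,r2:Add1,r3:Mul1,r4:-45
cycle 16: - // r0:Add2,r1:8,r2:Add1,r3:Mul1,r4:-45
cycle 17: CDB Add1=-1 // r0:Add2,r1:8,r2:-1,r3:Mul1,r4:-45
cycle 18: CDB Add2=16 // r0:16,r1:8,r2:-1,r3:Mul1,r4:-45
cycle 19: - // r0:16,r1:8,r2:-1,r3:Mul1,r4:-45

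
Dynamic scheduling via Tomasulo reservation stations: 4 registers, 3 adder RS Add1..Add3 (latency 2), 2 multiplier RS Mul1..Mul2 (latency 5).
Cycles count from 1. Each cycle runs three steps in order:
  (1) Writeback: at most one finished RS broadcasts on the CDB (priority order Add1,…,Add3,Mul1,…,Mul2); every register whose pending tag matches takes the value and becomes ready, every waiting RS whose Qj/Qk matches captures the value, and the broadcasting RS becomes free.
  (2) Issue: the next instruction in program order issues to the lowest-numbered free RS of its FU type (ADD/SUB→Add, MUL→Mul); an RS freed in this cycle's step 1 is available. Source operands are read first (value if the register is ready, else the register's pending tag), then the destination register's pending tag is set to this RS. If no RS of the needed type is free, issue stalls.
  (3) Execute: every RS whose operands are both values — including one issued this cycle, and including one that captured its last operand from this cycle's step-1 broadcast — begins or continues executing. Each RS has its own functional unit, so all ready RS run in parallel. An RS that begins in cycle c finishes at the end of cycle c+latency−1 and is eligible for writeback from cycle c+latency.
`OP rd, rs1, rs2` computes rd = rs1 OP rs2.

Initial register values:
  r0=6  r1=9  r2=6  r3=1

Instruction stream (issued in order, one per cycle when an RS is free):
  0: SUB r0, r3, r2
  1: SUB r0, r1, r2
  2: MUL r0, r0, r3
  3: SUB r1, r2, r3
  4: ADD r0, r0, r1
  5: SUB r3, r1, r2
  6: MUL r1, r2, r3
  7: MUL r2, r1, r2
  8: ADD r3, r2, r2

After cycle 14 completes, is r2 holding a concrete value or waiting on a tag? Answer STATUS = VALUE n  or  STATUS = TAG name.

c1: issue SUB r0<-Add1 | r0:Add1,r1:9,r2:6,r3:1
c2: issue SUB r0<-Add2 | r0:Add2,r1:9,r2:6,r3:1
c3: CDB Add1=-5; issue MUL r0<-Mul1 | r0:Mul1,r1:9,r2:6,r3:1
c4: CDB Add2=3; issue SUB r1<-Add1 | r0:Mul1,r1:Add1,r2:6,r3:1
c5: issue ADD r0<-Add2 | r0:Add2,r1:Add1,r2:6,r3:1
c6: CDB Add1=5; issue SUB r3<-Add1 | r0:Add2,r1:5,r2:6,r3:Add1
c7: issue MUL r1<-Mul2 | r0:Add2,r1:Mul2,r2:6,r3:Add1
c8: CDB Add1=-1; stall | r0:Add2,r1:Mul2,r2:6,r3:-1
c9: CDB Mul1=3; issue MUL r2<-Mul1 | r0:Add2,r1:Mul2,r2:Mul1,r3:-1
c10: issue ADD r3<-Add1 | r0:Add2,r1:Mul2,r2:Mul1,r3:Add1
c11: CDB Add2=8 | r0:8,r1:Mul2,r2:Mul1,r3:Add1
c12: - | r0:8,r1:Mul2,r2:Mul1,r3:Add1
c13: CDB Mul2=-6 | r0:8,r1:-6,r2:Mul1,r3:Add1
c14: - | r0:8,r1:-6,r2:Mul1,r3:Add1

STATUS = TAG Mul1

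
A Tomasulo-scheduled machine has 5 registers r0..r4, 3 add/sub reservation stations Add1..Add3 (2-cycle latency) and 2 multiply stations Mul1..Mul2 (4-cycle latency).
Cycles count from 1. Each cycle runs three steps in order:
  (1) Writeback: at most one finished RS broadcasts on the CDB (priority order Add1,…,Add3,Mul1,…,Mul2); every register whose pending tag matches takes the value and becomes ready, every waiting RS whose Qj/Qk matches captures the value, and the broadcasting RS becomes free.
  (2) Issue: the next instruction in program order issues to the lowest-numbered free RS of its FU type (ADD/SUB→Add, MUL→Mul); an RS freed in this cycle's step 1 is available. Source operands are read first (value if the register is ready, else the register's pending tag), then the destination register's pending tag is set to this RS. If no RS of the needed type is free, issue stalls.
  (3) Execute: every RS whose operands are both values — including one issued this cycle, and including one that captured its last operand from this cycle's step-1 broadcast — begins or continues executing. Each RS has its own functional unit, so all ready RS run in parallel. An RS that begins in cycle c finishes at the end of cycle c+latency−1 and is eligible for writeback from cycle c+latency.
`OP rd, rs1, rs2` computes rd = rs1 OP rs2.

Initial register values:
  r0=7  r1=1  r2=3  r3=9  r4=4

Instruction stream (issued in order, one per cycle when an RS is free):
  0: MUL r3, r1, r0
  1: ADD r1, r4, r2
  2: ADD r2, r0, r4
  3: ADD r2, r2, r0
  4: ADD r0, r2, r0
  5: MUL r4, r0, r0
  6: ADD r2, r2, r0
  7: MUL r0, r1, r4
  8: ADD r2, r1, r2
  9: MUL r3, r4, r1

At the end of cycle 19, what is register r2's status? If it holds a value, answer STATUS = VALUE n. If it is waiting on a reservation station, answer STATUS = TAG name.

c1: issue MUL r3<-Mul1 | r0:7,r1:1,r2:3,r3:Mul1,r4:4
c2: issue ADD r1<-Add1 | r0:7,r1:Add1,r2:3,r3:Mul1,r4:4
c3: issue ADD r2<-Add2 | r0:7,r1:Add1,r2:Add2,r3:Mul1,r4:4
c4: CDB Add1=7; issue ADD r2<-Add1 | r0:7,r1:7,r2:Add1,r3:Mul1,r4:4
c5: CDB Add2=11; issue ADD r0<-Add2 | r0:Add2,r1:7,r2:Add1,r3:Mul1,r4:4
c6: CDB Mul1=7; issue MUL r4<-Mul1 | r0:Add2,r1:7,r2:Add1,r3:7,r4:Mul1
c7: CDB Add1=18; issue ADD r2<-Add1 | r0:Add2,r1:7,r2:Add1,r3:7,r4:Mul1
c8: issue MUL r0<-Mul2 | r0:Mul2,r1:7,r2:Add1,r3:7,r4:Mul1
c9: CDB Add2=25; issue ADD r2<-Add2 | r0:Mul2,r1:7,r2:Add2,r3:7,r4:Mul1
c10: stall | r0:Mul2,r1:7,r2:Add2,r3:7,r4:Mul1
c11: CDB Add1=43; stall | r0:Mul2,r1:7,r2:Add2,r3:7,r4:Mul1
c12: stall | r0:Mul2,r1:7,r2:Add2,r3:7,r4:Mul1
c13: CDB Add2=50; stall | r0:Mul2,r1:7,r2:50,r3:7,r4:Mul1
c14: CDB Mul1=625; issue MUL r3<-Mul1 | r0:Mul2,r1:7,r2:50,r3:Mul1,r4:625
c15: - | r0:Mul2,r1:7,r2:50,r3:Mul1,r4:625
c16: - | r0:Mul2,r1:7,r2:50,r3:Mul1,r4:625
c17: - | r0:Mul2,r1:7,r2:50,r3:Mul1,r4:625
c18: CDB Mul1=4375 | r0:Mul2,r1:7,r2:50,r3:4375,r4:625
c19: CDB Mul2=4375 | r0:4375,r1:7,r2:50,r3:4375,r4:625

STATUS = VALUE 50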